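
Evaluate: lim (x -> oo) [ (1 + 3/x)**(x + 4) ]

e^(3)

Let L be the limit and take ln: ln L = lim (x + 4)·ln(1 + 3/x) = lim (x + 4)·(3/x + O(1/x²)) = 3.
Hence L = e^(3).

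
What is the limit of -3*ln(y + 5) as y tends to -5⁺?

∞

As y → -5⁺, y + 5 → 0⁺ and ln(y + 5) → −∞.
Multiplying by -3 gives ∞.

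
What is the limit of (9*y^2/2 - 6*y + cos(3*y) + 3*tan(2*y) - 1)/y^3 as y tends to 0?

8

Substitution gives 0/0; apply L'Hôpital's rule 3 times.
After differentiating numerator and denominator 3 times the quotient is (27*sin(3*y) + 144*tan(2*y)^4 + 192*tan(2*y)^2 + 48)/(6); at y = 0 this is 8.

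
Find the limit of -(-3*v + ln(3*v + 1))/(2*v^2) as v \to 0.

Direct substitution gives 0/0.
Apply L'Hôpital: lim (-3 + 3/(3*v + 1))/(-4*v), still 0/0.
After 2 applications of L'Hôpital's rule the quotient is (-9/(3*v + 1)^2)/(-4); substituting v = 0 gives 9/4.

9/4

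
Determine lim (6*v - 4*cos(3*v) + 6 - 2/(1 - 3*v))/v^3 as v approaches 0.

-54

Substitution gives 0/0 (the numerator vanishes to order 3).
Expand each term to order v^3: the coefficient of v^3 in -4·cos(3v) is 0 and in -2·1/(1 - 3v) is -54.
Lower-order terms cancel with the polynomial part, so the numerator is (-54)·v^3 + o(v^3), and the limit is (-54)/(1) = -54.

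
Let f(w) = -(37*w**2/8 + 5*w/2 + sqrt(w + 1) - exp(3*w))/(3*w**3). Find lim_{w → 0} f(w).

71/48

Substitution gives 0/0 (the numerator vanishes to order 3).
Expand each term to order w^3: the coefficient of w^3 in −e^(3w) is -9/2 and in √(1 + w) is 1/16.
Lower-order terms cancel with the polynomial part, so the numerator is (-71/16)·w^3 + o(w^3), and the limit is (-71/16)/(-3) = 71/48.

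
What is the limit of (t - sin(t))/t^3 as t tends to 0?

1/6

Direct substitution gives 0/0.
Apply L'Hôpital: lim (1 - cos(t))/(3*t^2), still 0/0.
Apply L'Hôpital: lim (sin(t))/(6*t), still 0/0.
After 3 applications of L'Hôpital's rule the quotient is (cos(t))/(6); substituting t = 0 gives 1/6.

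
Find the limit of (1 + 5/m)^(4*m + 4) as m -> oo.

The base → 1 and the exponent → ∞: a 1^∞ form.
Take logarithms: (4m + 4)·ln(1 + 5/m). Since ln(1+u) ~ u for small u, this behaves like (4m)·(5/m) → 20.
So the limit is e^(20).

e^(20)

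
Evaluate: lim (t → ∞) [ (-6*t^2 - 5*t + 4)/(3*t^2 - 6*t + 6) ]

Numerator and denominator both have degree 2.
Dividing every term by t^2, all lower-order terms vanish and the limit is the ratio of leading coefficients, -6/(3) = -2.

-2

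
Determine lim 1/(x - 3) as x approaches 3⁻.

-∞

As x → 3⁻, (x - 3) → 0⁻, so (x - 3)^1 → 0⁻ and 1/(x - 3)^1 → -∞.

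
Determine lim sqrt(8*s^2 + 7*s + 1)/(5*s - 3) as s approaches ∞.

2*√(2)/5

For large |s|, √(8*s^2 + 7*s + 1) ≈ √8·|s| and the denominator ≈ 5s.
Since s → +∞, |s| = s, giving √8/(5) = 2*√(2)/5.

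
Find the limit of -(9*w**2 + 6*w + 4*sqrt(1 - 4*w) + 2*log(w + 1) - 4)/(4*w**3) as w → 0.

Substitution gives 0/0 (the numerator vanishes to order 3).
Expand each term to order w^3: the coefficient of w^3 in 2·ln(1 + w) is 2/3 and in 4·√(1 - 4w) is -16.
Lower-order terms cancel with the polynomial part, so the numerator is (-46/3)·w^3 + o(w^3), and the limit is (-46/3)/(-4) = 23/6.

23/6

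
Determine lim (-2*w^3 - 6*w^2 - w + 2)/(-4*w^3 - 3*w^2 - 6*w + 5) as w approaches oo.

Numerator and denominator both have degree 3.
Dividing every term by w^3, all lower-order terms vanish and the limit is the ratio of leading coefficients, -2/(-4) = 1/2.

1/2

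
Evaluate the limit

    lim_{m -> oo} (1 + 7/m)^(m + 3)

e^(7)

Write it as [(1 + 7/m)^m]^(1) · (1 + 7/m)^(3). The bracketed term tends to e^(7) and the second factor to 1, so the limit is e^(7).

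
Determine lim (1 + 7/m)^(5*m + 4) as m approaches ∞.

e^(35)

The base → 1 and the exponent → ∞: a 1^∞ form.
Take logarithms: (5m + 4)·ln(1 + 7/m). Since ln(1+u) ~ u for small u, this behaves like (5m)·(7/m) → 35.
So the limit is e^(35).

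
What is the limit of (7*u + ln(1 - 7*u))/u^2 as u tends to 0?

Direct substitution gives 0/0.
Apply L'Hôpital: lim (7 - 7/(1 - 7*u))/(2*u), still 0/0.
After 2 applications of L'Hôpital's rule the quotient is (-49/(1 - 7*u)^2)/(2); substituting u = 0 gives -49/2.

-49/2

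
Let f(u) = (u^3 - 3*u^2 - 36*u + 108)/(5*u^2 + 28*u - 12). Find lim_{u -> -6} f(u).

Direct substitution gives 0/0, so factor. Both numerator and denominator have (u + 6) as a factor.
After cancelling, the expression reduces to (u^2 - 9*u + 18)/(5*u - 2).
Substituting u = -6 gives -27/8.

-27/8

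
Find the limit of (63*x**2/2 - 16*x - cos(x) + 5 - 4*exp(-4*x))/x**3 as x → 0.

128/3

Substitution gives 0/0; apply L'Hôpital's rule 3 times.
After differentiating numerator and denominator 3 times the quotient is (-sin(x) + 256*e^(-4*x))/(6); at x = 0 this is 128/3.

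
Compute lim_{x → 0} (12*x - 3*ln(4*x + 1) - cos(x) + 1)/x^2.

Substitution gives 0/0 (the numerator vanishes to order 2).
Expand each term to order x^2: the coefficient of x^2 in −cos(x) is 1/2 and in -3·ln(1 + 4x) is 24.
Lower-order terms cancel with the polynomial part, so the numerator is (49/2)·x^2 + o(x^2), and the limit is (49/2)/(1) = 49/2.

49/2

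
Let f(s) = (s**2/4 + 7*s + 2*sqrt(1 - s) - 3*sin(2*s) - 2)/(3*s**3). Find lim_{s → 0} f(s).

31/24

Substitution gives 0/0; apply L'Hôpital's rule 3 times.
After differentiating numerator and denominator 3 times the quotient is (24*cos(2*s) - 3/(4*(1 - s)^(5/2)))/(18); at s = 0 this is 31/24.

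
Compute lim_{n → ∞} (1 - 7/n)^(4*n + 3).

e^(-28)

The base → 1 and the exponent → ∞: a 1^∞ form.
Take logarithms: (4n + 3)·ln(1 - 7/n). Since ln(1+u) ~ u for small u, this behaves like (4n)·(-7/n) → -28.
So the limit is e^(-28).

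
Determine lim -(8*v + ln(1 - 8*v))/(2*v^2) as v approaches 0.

Direct substitution gives 0/0.
Apply L'Hôpital: lim (8 - 8/(1 - 8*v))/(-4*v), still 0/0.
After 2 applications of L'Hôpital's rule the quotient is (-64/(1 - 8*v)^2)/(-4); substituting v = 0 gives 16.

16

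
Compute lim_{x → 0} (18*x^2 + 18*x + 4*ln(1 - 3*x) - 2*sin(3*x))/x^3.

-27

Substitution gives 0/0 (the numerator vanishes to order 3).
Expand each term to order x^3: the coefficient of x^3 in -2·sin(3x) is 9 and in 4·ln(1 - 3x) is -36.
Lower-order terms cancel with the polynomial part, so the numerator is (-27)·x^3 + o(x^3), and the limit is (-27)/(1) = -27.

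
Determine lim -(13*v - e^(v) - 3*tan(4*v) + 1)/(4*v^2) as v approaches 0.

1/8

Substitution gives 0/0; apply L'Hôpital's rule 2 times.
After differentiating numerator and denominator 2 times the quotient is (-e^(v) - 96*tan(4*v)/cos(4*v)^2)/(-8); at v = 0 this is 1/8.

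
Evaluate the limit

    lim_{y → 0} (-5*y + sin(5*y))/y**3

Direct substitution gives 0/0.
Apply L'Hôpital: lim (5*cos(5*y) - 5)/(3*y^2), still 0/0.
Apply L'Hôpital: lim (-25*sin(5*y))/(6*y), still 0/0.
After 3 applications of L'Hôpital's rule the quotient is (-125*cos(5*y))/(6); substituting y = 0 gives -125/6.

-125/6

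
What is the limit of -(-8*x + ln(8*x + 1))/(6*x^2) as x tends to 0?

16/3

Direct substitution gives 0/0.
Apply L'Hôpital: lim (-8 + 8/(8*x + 1))/(-12*x), still 0/0.
After 2 applications of L'Hôpital's rule the quotient is (-64/(8*x + 1)^2)/(-12); substituting x = 0 gives 16/3.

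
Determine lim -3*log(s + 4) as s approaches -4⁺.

∞

As s → -4⁺, s + 4 → 0⁺ and ln(s + 4) → −∞.
Multiplying by -3 gives ∞.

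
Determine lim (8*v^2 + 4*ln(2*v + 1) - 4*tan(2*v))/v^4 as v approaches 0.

-16

Substitution gives 0/0 (the numerator vanishes to order 4).
Expand each term to order v^4: the coefficient of v^4 in -4·tan(2v) is 0 and in 4·ln(1 + 2v) is -16.
Lower-order terms cancel with the polynomial part, so the numerator is (-16)·v^4 + o(v^4), and the limit is (-16)/(1) = -16.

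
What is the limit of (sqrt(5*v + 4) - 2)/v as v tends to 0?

5/4

Substitution gives 0/0. Multiply numerator and denominator by the conjugate √(4 + 5v) + √4.
The numerator becomes (4 + 5v) − 4 = 5v, so the expression simplifies to 5/(√(4 + 5v) + √4).
Letting v → 0 gives 5/(2√4) = 5/4.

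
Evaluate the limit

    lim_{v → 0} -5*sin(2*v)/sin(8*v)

-5/4

Substitution gives 0/0.
Divide numerator and denominator by v: sin(2v)/v → 2 and sin(8v)/v → 8, so the limit is -5·2/8 = -5/4.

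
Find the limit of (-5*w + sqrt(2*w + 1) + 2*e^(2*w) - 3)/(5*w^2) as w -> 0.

Substitution gives 0/0; apply L'Hôpital's rule 2 times.
After differentiating numerator and denominator 2 times the quotient is (8*e^(2*w) - 1/(2*w + 1)^(3/2))/(10); at w = 0 this is 7/10.

7/10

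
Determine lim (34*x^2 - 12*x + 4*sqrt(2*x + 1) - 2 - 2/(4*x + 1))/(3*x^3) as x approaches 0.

Substitution gives 0/0; apply L'Hôpital's rule 3 times.
After differentiating numerator and denominator 3 times the quotient is (768/(4*x + 1)^4 + 12/(2*x + 1)^(5/2))/(18); at x = 0 this is 130/3.

130/3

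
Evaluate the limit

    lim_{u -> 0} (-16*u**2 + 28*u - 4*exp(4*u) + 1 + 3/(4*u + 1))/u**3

-704/3

Substitution gives 0/0; apply L'Hôpital's rule 3 times.
After differentiating numerator and denominator 3 times the quotient is (-256*e^(4*u) - 1152/(4*u + 1)^4)/(6); at u = 0 this is -704/3.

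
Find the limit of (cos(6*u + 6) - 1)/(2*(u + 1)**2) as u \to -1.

-9

Direct substitution gives 0/0.
Apply L'Hôpital: lim (-6*sin(6*u + 6))/(4*u + 4), still 0/0.
After 2 applications of L'Hôpital's rule the quotient is (-36*cos(6*u + 6))/(4); substituting u = -1 gives -9.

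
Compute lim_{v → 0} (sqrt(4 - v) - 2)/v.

A 0/0 form; rationalise with √(4 - v) + √4. This collapses the numerator to -v, leaving -1/(√(4 - v) + √4) → -1/(2√4) = -1/4.

-1/4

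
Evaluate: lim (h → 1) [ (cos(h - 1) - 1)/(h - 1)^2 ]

Direct substitution gives 0/0.
Apply L'Hôpital: lim (-sin(h - 1))/(2*h - 2), still 0/0.
After 2 applications of L'Hôpital's rule the quotient is (-cos(h - 1))/(2); substituting h = 1 gives -1/2.

-1/2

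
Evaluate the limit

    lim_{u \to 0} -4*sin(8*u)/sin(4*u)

-8

Substitution gives 0/0.
Divide numerator and denominator by u: sin(8u)/u → 8 and sin(4u)/u → 4, so the limit is -4·8/4 = -8.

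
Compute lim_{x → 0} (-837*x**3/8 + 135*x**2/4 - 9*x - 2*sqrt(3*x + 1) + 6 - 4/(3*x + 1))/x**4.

-20331/64

Substitution gives 0/0 (the numerator vanishes to order 4).
Expand each term to order x^4: the coefficient of x^4 in -4·1/(1 + 3x) is -324 and in -2·√(1 + 3x) is 405/64.
Lower-order terms cancel with the polynomial part, so the numerator is (-20331/64)·x^4 + o(x^4), and the limit is (-20331/64)/(1) = -20331/64.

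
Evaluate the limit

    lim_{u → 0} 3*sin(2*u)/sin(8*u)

3/4

Substitution gives 0/0.
Divide numerator and denominator by u: sin(2u)/u → 2 and sin(8u)/u → 8, so the limit is 3·2/8 = 3/4.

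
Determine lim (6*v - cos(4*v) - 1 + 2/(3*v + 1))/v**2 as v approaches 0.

Substitution gives 0/0; apply L'Hôpital's rule 2 times.
After differentiating numerator and denominator 2 times the quotient is (16*cos(4*v) + 36/(3*v + 1)^3)/(2); at v = 0 this is 26.

26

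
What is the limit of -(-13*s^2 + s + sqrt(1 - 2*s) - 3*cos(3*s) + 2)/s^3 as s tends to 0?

1/2

Substitution gives 0/0 (the numerator vanishes to order 3).
Expand each term to order s^3: the coefficient of s^3 in √(1 - 2s) is -1/2 and in -3·cos(3s) is 0.
Lower-order terms cancel with the polynomial part, so the numerator is (-1/2)·s^3 + o(s^3), and the limit is (-1/2)/(-1) = 1/2.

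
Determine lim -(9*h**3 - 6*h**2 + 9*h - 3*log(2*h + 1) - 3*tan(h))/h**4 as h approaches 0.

-12

Substitution gives 0/0; apply L'Hôpital's rule 4 times.
After differentiating numerator and denominator 4 times the quotient is (24*tan(h)/cos(h)^2 - 72*tan(h)/cos(h)^4 + 288/(2*h + 1)^4)/(-24); at h = 0 this is -12.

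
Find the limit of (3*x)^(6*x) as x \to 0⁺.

1

Base → 0⁺ and exponent → 0⁺: a 0^0 form.
Take logs: 6x·ln(3x). This is 0·(−∞); rewriting as ln(3x)/(1/(6x)) and applying L'Hôpital gives 0.
Hence the limit is e^0 = 1.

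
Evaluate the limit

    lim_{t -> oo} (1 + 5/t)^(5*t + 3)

Write it as [(1 + 5/t)^t]^(5) · (1 + 5/t)^(3). The bracketed term tends to e^(5) and the second factor to 1, so the limit is e^(25).

e^(25)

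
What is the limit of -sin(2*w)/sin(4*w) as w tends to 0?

-1/2

Substitution gives 0/0.
Divide numerator and denominator by w: sin(2w)/w → 2 and sin(4w)/w → 4, so the limit is -1·2/4 = -1/2.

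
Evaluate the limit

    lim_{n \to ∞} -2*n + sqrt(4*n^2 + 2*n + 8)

1/2

This has the form ∞ − ∞. Multiply and divide by the conjugate √(4*n^2 + 2*n + 8) + 2n.
That gives (2n + 8) / (√(4*n^2 + 2*n + 8) + 2n).
Divide numerator and denominator by n: the limit is 2/(2·2) = 1/2.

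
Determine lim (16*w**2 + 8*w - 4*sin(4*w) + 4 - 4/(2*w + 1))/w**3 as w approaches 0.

Substitution gives 0/0 (the numerator vanishes to order 3).
Expand each term to order w^3: the coefficient of w^3 in -4·sin(4w) is 128/3 and in -4·1/(1 + 2w) is 32.
Lower-order terms cancel with the polynomial part, so the numerator is (224/3)·w^3 + o(w^3), and the limit is (224/3)/(1) = 224/3.

224/3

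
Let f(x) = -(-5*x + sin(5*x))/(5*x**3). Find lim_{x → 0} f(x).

25/6

Direct substitution gives 0/0.
Apply L'Hôpital: lim (5*cos(5*x) - 5)/(-15*x^2), still 0/0.
Apply L'Hôpital: lim (-25*sin(5*x))/(-30*x), still 0/0.
After 3 applications of L'Hôpital's rule the quotient is (-125*cos(5*x))/(-30); substituting x = 0 gives 25/6.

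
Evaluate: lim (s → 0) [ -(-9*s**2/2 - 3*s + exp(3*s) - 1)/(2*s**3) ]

Direct substitution gives 0/0.
Apply L'Hôpital: lim (-9*s + 3*e^(3*s) - 3)/(-6*s^2), still 0/0.
Apply L'Hôpital: lim (9*e^(3*s) - 9)/(-12*s), still 0/0.
After 3 applications of L'Hôpital's rule the quotient is (27*e^(3*s))/(-12); substituting s = 0 gives -9/4.

-9/4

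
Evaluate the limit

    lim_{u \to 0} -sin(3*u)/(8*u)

-3/8

Substitution gives 0/0.
Write it as (3/(-8))·sin(3u)/(3u); since sin(θ)/θ → 1, the limit is -3/8.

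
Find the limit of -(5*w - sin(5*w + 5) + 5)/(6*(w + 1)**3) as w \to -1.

Direct substitution gives 0/0.
Apply L'Hôpital: lim (5 - 5*cos(5*w + 5))/(-18*(w + 1)^2), still 0/0.
Apply L'Hôpital: lim (25*sin(5*w + 5))/(-36*w - 36), still 0/0.
After 3 applications of L'Hôpital's rule the quotient is (125*cos(5*w + 5))/(-36); substituting w = -1 gives -125/36.

-125/36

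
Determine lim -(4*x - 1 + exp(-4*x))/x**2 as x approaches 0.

Direct substitution gives 0/0.
Apply L'Hôpital: lim (4 - 4*e^(-4*x))/(-2*x), still 0/0.
After 2 applications of L'Hôpital's rule the quotient is (16*e^(-4*x))/(-2); substituting x = 0 gives -8.

-8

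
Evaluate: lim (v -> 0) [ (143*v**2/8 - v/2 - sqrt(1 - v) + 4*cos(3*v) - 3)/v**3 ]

1/16

Substitution gives 0/0 (the numerator vanishes to order 3).
Expand each term to order v^3: the coefficient of v^3 in −√(1 - v) is 1/16 and in 4·cos(3v) is 0.
Lower-order terms cancel with the polynomial part, so the numerator is (1/16)·v^3 + o(v^3), and the limit is (1/16)/(1) = 1/16.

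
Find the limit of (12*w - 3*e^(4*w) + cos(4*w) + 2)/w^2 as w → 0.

-32

Substitution gives 0/0; apply L'Hôpital's rule 2 times.
After differentiating numerator and denominator 2 times the quotient is (-48*e^(4*w) - 16*cos(4*w))/(2); at w = 0 this is -32.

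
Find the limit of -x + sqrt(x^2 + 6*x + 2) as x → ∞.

An ∞ − ∞ form. Rationalising with the conjugate, the difference becomes (6x + 2) / (√(x^2 + 6*x + 2) + x).
For large x the denominator behaves like 2·x, so the quotient tends to 6/2 = 3.

3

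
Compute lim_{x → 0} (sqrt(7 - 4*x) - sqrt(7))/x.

Substitution gives 0/0. Multiply numerator and denominator by the conjugate √(7 - 4x) + √7.
The numerator becomes (7 - 4x) − 7 = -4x, so the expression simplifies to -4/(√(7 - 4x) + √7).
Letting x → 0 gives -4/(2√7) = -2*√(7)/7.

-2*√(7)/7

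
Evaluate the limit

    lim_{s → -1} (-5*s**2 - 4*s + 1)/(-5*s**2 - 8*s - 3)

Since s = -1 makes numerator and denominator zero, (s + 1) divides both.
Cancelling it gives (1 - 5*s)/(-5*s - 3); now plug in s = -1 to get 3.

3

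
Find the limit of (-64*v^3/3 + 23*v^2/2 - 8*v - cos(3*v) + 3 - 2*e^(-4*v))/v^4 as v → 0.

-593/24

Substitution gives 0/0; apply L'Hôpital's rule 4 times.
After differentiating numerator and denominator 4 times the quotient is (-81*cos(3*v) - 512*e^(-4*v))/(24); at v = 0 this is -593/24.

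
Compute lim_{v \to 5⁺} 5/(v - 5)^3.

As v → 5⁺, (v - 5) → 0⁺, so (v - 5)^3 → 0⁺ and 5/(v - 5)^3 → ∞.

∞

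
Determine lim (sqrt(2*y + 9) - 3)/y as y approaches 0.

Substitution gives 0/0. Multiply numerator and denominator by the conjugate √(9 + 2y) + √9.
The numerator becomes (9 + 2y) − 9 = 2y, so the expression simplifies to 2/(√(9 + 2y) + √9).
Letting y → 0 gives 2/(2√9) = 1/3.

1/3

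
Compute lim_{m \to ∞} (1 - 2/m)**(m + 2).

e^(-2)

Let L be the limit and take ln: ln L = lim (m + 2)·ln(1 - 2/m) = lim (m + 2)·(-2/m + O(1/m²)) = -2.
Hence L = e^(-2).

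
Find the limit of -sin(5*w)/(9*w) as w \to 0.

-5/9

Substitution gives 0/0.
Write it as (5/(-9))·sin(5w)/(5w); since sin(u)/u → 1, the limit is -5/9.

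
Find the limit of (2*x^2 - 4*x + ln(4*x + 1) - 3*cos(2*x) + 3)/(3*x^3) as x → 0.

Substitution gives 0/0 (the numerator vanishes to order 3).
Expand each term to order x^3: the coefficient of x^3 in ln(1 + 4x) is 64/3 and in -3·cos(2x) is 0.
Lower-order terms cancel with the polynomial part, so the numerator is (64/3)·x^3 + o(x^3), and the limit is (64/3)/(3) = 64/9.

64/9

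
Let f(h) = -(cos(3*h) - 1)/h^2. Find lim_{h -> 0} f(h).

Direct substitution gives 0/0.
Apply L'Hôpital: lim (-3*sin(3*h))/(-2*h), still 0/0.
After 2 applications of L'Hôpital's rule the quotient is (-9*cos(3*h))/(-2); substituting h = 0 gives 9/2.

9/2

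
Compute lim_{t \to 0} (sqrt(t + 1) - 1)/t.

1/2

Substitution gives 0/0. Multiply numerator and denominator by the conjugate √(1 + t) + √1.
The numerator becomes (1 + t) − 1 = t, so the expression simplifies to 1/(√(1 + t) + √1).
Letting t → 0 gives 1/(2√1) = 1/2.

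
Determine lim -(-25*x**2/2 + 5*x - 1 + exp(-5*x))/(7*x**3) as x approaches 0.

125/42

Direct substitution gives 0/0.
Apply L'Hôpital: lim (-25*x + 5 - 5*e^(-5*x))/(-21*x^2), still 0/0.
Apply L'Hôpital: lim (-25 + 25*e^(-5*x))/(-42*x), still 0/0.
After 3 applications of L'Hôpital's rule the quotient is (-125*e^(-5*x))/(-42); substituting x = 0 gives 125/42.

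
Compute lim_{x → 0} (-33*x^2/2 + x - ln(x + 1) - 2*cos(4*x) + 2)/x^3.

-1/3

Substitution gives 0/0; apply L'Hôpital's rule 3 times.
After differentiating numerator and denominator 3 times the quotient is (-128*sin(4*x) - 2/(x + 1)^3)/(6); at x = 0 this is -1/3.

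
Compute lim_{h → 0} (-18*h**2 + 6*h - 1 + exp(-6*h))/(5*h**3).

-36/5

Direct substitution gives 0/0.
Apply L'Hôpital: lim (-36*h + 6 - 6*e^(-6*h))/(15*h^2), still 0/0.
Apply L'Hôpital: lim (-36 + 36*e^(-6*h))/(30*h), still 0/0.
After 3 applications of L'Hôpital's rule the quotient is (-216*e^(-6*h))/(30); substituting h = 0 gives -36/5.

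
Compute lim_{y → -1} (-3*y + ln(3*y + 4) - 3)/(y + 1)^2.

Direct substitution gives 0/0.
Apply L'Hôpital: lim (-3 + 3/(3*y + 4))/(2*y + 2), still 0/0.
After 2 applications of L'Hôpital's rule the quotient is (-9/(3*y + 4)^2)/(2); substituting y = -1 gives -9/2.

-9/2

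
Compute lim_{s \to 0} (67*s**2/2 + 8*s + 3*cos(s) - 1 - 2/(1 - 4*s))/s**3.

-128

Substitution gives 0/0 (the numerator vanishes to order 3).
Expand each term to order s^3: the coefficient of s^3 in 3·cos(s) is 0 and in -2·1/(1 - 4s) is -128.
Lower-order terms cancel with the polynomial part, so the numerator is (-128)·s^3 + o(s^3), and the limit is (-128)/(1) = -128.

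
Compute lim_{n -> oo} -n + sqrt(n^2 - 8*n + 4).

-4

This has the form ∞ − ∞. Multiply and divide by the conjugate √(n^2 - 8*n + 4) + n.
That gives (-8n + 4) / (√(n^2 - 8*n + 4) + n).
Divide numerator and denominator by n: the limit is -8/(2·1) = -4.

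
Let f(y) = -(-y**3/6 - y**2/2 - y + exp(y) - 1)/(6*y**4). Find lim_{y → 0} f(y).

-1/144

Direct substitution gives 0/0.
Apply L'Hôpital: lim (-y^2/2 - y + e^(y) - 1)/(-24*y^3), still 0/0.
Apply L'Hôpital: lim (-y + e^(y) - 1)/(-72*y^2), still 0/0.
Apply L'Hôpital: lim (e^(y) - 1)/(-144*y), still 0/0.
After 4 applications of L'Hôpital's rule the quotient is (e^(y))/(-144); substituting y = 0 gives -1/144.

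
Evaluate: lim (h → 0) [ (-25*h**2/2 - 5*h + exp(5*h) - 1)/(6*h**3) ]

125/36

Direct substitution gives 0/0.
Apply L'Hôpital: lim (-25*h + 5*e^(5*h) - 5)/(18*h^2), still 0/0.
Apply L'Hôpital: lim (25*e^(5*h) - 25)/(36*h), still 0/0.
After 3 applications of L'Hôpital's rule the quotient is (125*e^(5*h))/(36); substituting h = 0 gives 125/36.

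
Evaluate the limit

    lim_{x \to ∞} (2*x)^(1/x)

1

Base → ∞ and exponent → 0: an ∞^0 form.
Take logs: (1/x)·ln(2·x^1) = (ln 2 + 1·ln x)/x → 0.
So the limit is e^0 = 1.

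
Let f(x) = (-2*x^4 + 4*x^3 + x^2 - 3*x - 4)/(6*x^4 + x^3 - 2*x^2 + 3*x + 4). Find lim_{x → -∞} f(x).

Numerator and denominator both have degree 4.
Dividing every term by x^4, all lower-order terms vanish and the limit is the ratio of leading coefficients, -2/(6) = -1/3.

-1/3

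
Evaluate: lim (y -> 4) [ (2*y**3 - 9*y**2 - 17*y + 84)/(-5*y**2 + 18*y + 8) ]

At y = 4 both the top and bottom vanish — a removable singularity. Factoring out (y - 4) from each leaves (2*y^2 - y - 21)/(-5*y - 2), which at y = 4 equals -7/22.

-7/22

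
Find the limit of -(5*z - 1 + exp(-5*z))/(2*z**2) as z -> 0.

Direct substitution gives 0/0.
Apply L'Hôpital: lim (5 - 5*e^(-5*z))/(-4*z), still 0/0.
After 2 applications of L'Hôpital's rule the quotient is (25*e^(-5*z))/(-4); substituting z = 0 gives -25/4.

-25/4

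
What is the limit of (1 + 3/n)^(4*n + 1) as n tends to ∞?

Write it as [(1 + 3/n)^n]^(4) · (1 + 3/n)^(1). The bracketed term tends to e^(3) and the second factor to 1, so the limit is e^(12).

e^(12)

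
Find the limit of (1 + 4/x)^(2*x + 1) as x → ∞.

Write it as [(1 + 4/x)^x]^(2) · (1 + 4/x)^(1). The bracketed term tends to e^(4) and the second factor to 1, so the limit is e^(8).

e^(8)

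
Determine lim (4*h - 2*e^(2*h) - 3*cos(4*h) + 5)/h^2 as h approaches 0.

Substitution gives 0/0 (the numerator vanishes to order 2).
Expand each term to order h^2: the coefficient of h^2 in -3·cos(4h) is 24 and in -2·e^(2h) is -4.
Lower-order terms cancel with the polynomial part, so the numerator is (20)·h^2 + o(h^2), and the limit is (20)/(1) = 20.

20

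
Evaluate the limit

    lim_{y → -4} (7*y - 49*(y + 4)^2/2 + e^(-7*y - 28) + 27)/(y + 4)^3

-343/6

Direct substitution gives 0/0.
Apply L'Hôpital: lim (-49*y - 7*e^(-7*y - 28) - 189)/(3*(y + 4)^2), still 0/0.
Apply L'Hôpital: lim (49*e^(-7*y - 28) - 49)/(6*y + 24), still 0/0.
After 3 applications of L'Hôpital's rule the quotient is (-343*e^(-7*y - 28))/(6); substituting y = -4 gives -343/6.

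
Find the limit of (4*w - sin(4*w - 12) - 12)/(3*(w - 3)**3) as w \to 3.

Direct substitution gives 0/0.
Apply L'Hôpital: lim (4 - 4*cos(4*w - 12))/(9*(w - 3)^2), still 0/0.
Apply L'Hôpital: lim (16*sin(4*w - 12))/(18*w - 54), still 0/0.
After 3 applications of L'Hôpital's rule the quotient is (64*cos(4*w - 12))/(18); substituting w = 3 gives 32/9.

32/9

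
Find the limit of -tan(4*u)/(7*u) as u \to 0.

Substitution gives 0/0.
Since tan(θ)/θ → 1 as θ → 0, tan(4u)/(4u) → 1 and the limit is 4/(-7) = -4/7.

-4/7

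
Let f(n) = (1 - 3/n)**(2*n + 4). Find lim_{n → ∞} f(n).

The base → 1 and the exponent → ∞: a 1^∞ form.
Take logarithms: (2n + 4)·ln(1 - 3/n). Since ln(1+u) ~ u for small u, this behaves like (2n)·(-3/n) → -6.
So the limit is e^(-6).

e^(-6)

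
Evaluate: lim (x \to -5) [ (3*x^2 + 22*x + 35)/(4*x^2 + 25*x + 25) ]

8/15

At x = -5 both the top and bottom vanish — a removable singularity. Factoring out (x + 5) from each leaves (3*x + 7)/(4*x + 5), which at x = -5 equals 8/15.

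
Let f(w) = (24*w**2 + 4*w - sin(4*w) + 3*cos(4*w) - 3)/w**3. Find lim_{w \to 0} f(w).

32/3

Substitution gives 0/0 (the numerator vanishes to order 3).
Expand each term to order w^3: the coefficient of w^3 in −sin(4w) is 32/3 and in 3·cos(4w) is 0.
Lower-order terms cancel with the polynomial part, so the numerator is (32/3)·w^3 + o(w^3), and the limit is (32/3)/(1) = 32/3.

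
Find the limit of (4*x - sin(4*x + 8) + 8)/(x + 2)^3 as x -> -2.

32/3

Direct substitution gives 0/0.
Apply L'Hôpital: lim (4 - 4*cos(4*x + 8))/(3*(x + 2)^2), still 0/0.
Apply L'Hôpital: lim (16*sin(4*x + 8))/(6*x + 12), still 0/0.
After 3 applications of L'Hôpital's rule the quotient is (64*cos(4*x + 8))/(6); substituting x = -2 gives 32/3.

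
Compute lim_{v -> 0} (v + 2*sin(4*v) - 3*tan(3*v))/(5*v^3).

-29/3

Substitution gives 0/0; apply L'Hôpital's rule 3 times.
After differentiating numerator and denominator 3 times the quotient is (-128*cos(4*v) - 486*tan(3*v)^4 - 648*tan(3*v)^2 - 162)/(30); at v = 0 this is -29/3.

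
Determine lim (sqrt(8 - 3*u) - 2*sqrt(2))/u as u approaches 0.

Substitution gives 0/0. Multiply numerator and denominator by the conjugate √(8 - 3u) + √8.
The numerator becomes (8 - 3u) − 8 = -3u, so the expression simplifies to -3/(√(8 - 3u) + √8).
Letting u → 0 gives -3/(2√8) = -3*√(2)/8.

-3*√(2)/8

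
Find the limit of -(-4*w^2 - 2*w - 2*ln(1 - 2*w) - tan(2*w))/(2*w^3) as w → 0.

Substitution gives 0/0; apply L'Hôpital's rule 3 times.
After differentiating numerator and denominator 3 times the quotient is (-32*tan(2*w)^2/cos(2*w)^2 - 16/cos(2*w)^4 - 32/(2*w - 1)^3)/(-12); at w = 0 this is -4/3.

-4/3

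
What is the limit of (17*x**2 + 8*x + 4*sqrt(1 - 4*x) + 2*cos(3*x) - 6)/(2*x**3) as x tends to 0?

-8

Substitution gives 0/0; apply L'Hôpital's rule 3 times.
After differentiating numerator and denominator 3 times the quotient is (54*sin(3*x) - 96/(1 - 4*x)^(5/2))/(12); at x = 0 this is -8.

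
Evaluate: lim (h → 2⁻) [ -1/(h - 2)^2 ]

As h → 2⁻, (h - 2) → 0⁻, so (h - 2)^2 → 0⁺ and -1/(h - 2)^2 → -∞.

-∞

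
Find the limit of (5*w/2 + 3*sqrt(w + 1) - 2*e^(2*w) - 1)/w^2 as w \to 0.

-35/8

Substitution gives 0/0 (the numerator vanishes to order 2).
Expand each term to order w^2: the coefficient of w^2 in 3·√(1 + w) is -3/8 and in -2·e^(2w) is -4.
Lower-order terms cancel with the polynomial part, so the numerator is (-35/8)·w^2 + o(w^2), and the limit is (-35/8)/(1) = -35/8.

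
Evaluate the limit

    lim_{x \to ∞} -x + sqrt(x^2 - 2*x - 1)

-1

An ∞ − ∞ form. Rationalising with the conjugate, the difference becomes (-2x - 1) / (√(x^2 - 2*x - 1) + x).
For large x the denominator behaves like 2·x, so the quotient tends to -2/2 = -1.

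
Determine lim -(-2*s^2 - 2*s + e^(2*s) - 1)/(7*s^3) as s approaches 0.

Direct substitution gives 0/0.
Apply L'Hôpital: lim (-4*s + 2*e^(2*s) - 2)/(-21*s^2), still 0/0.
Apply L'Hôpital: lim (4*e^(2*s) - 4)/(-42*s), still 0/0.
After 3 applications of L'Hôpital's rule the quotient is (8*e^(2*s))/(-42); substituting s = 0 gives -4/21.

-4/21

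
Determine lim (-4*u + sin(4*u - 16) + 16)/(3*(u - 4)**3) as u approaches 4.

Direct substitution gives 0/0.
Apply L'Hôpital: lim (4*cos(4*u - 16) - 4)/(9*(u - 4)^2), still 0/0.
Apply L'Hôpital: lim (-16*sin(4*u - 16))/(18*u - 72), still 0/0.
After 3 applications of L'Hôpital's rule the quotient is (-64*cos(4*u - 16))/(18); substituting u = 4 gives -32/9.

-32/9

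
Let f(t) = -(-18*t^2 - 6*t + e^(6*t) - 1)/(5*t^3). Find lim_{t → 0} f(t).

Direct substitution gives 0/0.
Apply L'Hôpital: lim (-36*t + 6*e^(6*t) - 6)/(-15*t^2), still 0/0.
Apply L'Hôpital: lim (36*e^(6*t) - 36)/(-30*t), still 0/0.
After 3 applications of L'Hôpital's rule the quotient is (216*e^(6*t))/(-30); substituting t = 0 gives -36/5.

-36/5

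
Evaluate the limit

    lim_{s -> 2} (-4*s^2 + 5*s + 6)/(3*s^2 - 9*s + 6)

Since s = 2 makes numerator and denominator zero, (s - 2) divides both.
Cancelling it gives (-4*s - 3)/(3*s - 3); now plug in s = 2 to get -11/3.

-11/3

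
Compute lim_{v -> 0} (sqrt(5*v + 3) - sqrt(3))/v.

A 0/0 form; rationalise with √(3 + 5v) + √3. This collapses the numerator to 5v, leaving 5/(√(3 + 5v) + √3) → 5/(2√3) = 5*√(3)/6.

5*√(3)/6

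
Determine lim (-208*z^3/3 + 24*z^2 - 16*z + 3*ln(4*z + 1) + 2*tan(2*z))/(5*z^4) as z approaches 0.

-192/5

Substitution gives 0/0 (the numerator vanishes to order 4).
Expand each term to order z^4: the coefficient of z^4 in 3·ln(1 + 4z) is -192 and in 2·tan(2z) is 0.
Lower-order terms cancel with the polynomial part, so the numerator is (-192)·z^4 + o(z^4), and the limit is (-192)/(5) = -192/5.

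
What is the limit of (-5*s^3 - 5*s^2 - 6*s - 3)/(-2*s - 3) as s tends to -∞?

The numerator has higher degree (3 > 1); the quotient behaves like (-5/(-2))·s^2 for large |s|.
As s → −∞ this diverges to ∞.

∞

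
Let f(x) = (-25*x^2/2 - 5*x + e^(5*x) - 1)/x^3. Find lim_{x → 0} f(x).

125/6

Direct substitution gives 0/0.
Apply L'Hôpital: lim (-25*x + 5*e^(5*x) - 5)/(3*x^2), still 0/0.
Apply L'Hôpital: lim (25*e^(5*x) - 25)/(6*x), still 0/0.
After 3 applications of L'Hôpital's rule the quotient is (125*e^(5*x))/(6); substituting x = 0 gives 125/6.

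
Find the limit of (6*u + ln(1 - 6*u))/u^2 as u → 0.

-18

Direct substitution gives 0/0.
Apply L'Hôpital: lim (6 - 6/(1 - 6*u))/(2*u), still 0/0.
After 2 applications of L'Hôpital's rule the quotient is (-36/(1 - 6*u)^2)/(2); substituting u = 0 gives -18.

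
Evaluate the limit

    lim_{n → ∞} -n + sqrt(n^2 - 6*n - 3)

-3

This has the form ∞ − ∞. Multiply and divide by the conjugate √(n^2 - 6*n - 3) + n.
That gives (-6n - 3) / (√(n^2 - 6*n - 3) + n).
Divide numerator and denominator by n: the limit is -6/(2·1) = -3.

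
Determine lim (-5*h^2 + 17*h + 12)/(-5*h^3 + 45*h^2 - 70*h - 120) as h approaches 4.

-23/50

Direct substitution gives 0/0, so factor. Both numerator and denominator have (h - 4) as a factor.
After cancelling, the expression reduces to (-5*h - 3)/(-5*h^2 + 25*h + 30).
Substituting h = 4 gives -23/50.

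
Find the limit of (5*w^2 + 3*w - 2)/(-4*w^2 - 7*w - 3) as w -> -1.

Direct substitution gives 0/0, so factor. Both numerator and denominator have (w + 1) as a factor.
After cancelling, the expression reduces to (5*w - 2)/(-4*w - 3).
Substituting w = -1 gives -7.

-7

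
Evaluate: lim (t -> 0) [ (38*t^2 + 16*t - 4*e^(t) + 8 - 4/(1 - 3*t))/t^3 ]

-326/3

Substitution gives 0/0 (the numerator vanishes to order 3).
Expand each term to order t^3: the coefficient of t^3 in -4·e^(t) is -2/3 and in -4·1/(1 - 3t) is -108.
Lower-order terms cancel with the polynomial part, so the numerator is (-326/3)·t^3 + o(t^3), and the limit is (-326/3)/(1) = -326/3.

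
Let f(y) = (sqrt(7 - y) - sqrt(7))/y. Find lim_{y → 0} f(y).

Substitution gives 0/0. Multiply numerator and denominator by the conjugate √(7 - y) + √7.
The numerator becomes (7 - y) − 7 = -y, so the expression simplifies to -1/(√(7 - y) + √7).
Letting y → 0 gives -1/(2√7) = -√(7)/14.

-√(7)/14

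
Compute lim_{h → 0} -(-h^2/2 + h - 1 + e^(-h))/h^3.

Direct substitution gives 0/0.
Apply L'Hôpital: lim (-h + 1 - e^(-h))/(-3*h^2), still 0/0.
Apply L'Hôpital: lim (-1 + e^(-h))/(-6*h), still 0/0.
After 3 applications of L'Hôpital's rule the quotient is (-e^(-h))/(-6); substituting h = 0 gives 1/6.

1/6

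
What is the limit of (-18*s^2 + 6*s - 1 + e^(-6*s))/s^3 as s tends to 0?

-36

Direct substitution gives 0/0.
Apply L'Hôpital: lim (-36*s + 6 - 6*e^(-6*s))/(3*s^2), still 0/0.
Apply L'Hôpital: lim (-36 + 36*e^(-6*s))/(6*s), still 0/0.
After 3 applications of L'Hôpital's rule the quotient is (-216*e^(-6*s))/(6); substituting s = 0 gives -36.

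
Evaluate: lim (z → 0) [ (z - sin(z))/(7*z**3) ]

Direct substitution gives 0/0.
Apply L'Hôpital: lim (1 - cos(z))/(21*z^2), still 0/0.
Apply L'Hôpital: lim (sin(z))/(42*z), still 0/0.
After 3 applications of L'Hôpital's rule the quotient is (cos(z))/(42); substituting z = 0 gives 1/42.

1/42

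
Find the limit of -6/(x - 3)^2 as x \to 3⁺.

-∞

As x → 3⁺, (x - 3) → 0⁺, so (x - 3)^2 → 0⁺ and -6/(x - 3)^2 → -∞.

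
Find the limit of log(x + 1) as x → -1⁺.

-∞

As x → -1⁺, x + 1 → 0⁺ and ln(x + 1) → −∞.
Multiplying by 1 gives -∞.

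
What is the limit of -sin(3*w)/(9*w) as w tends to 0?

Substitution gives 0/0.
Write it as (3/(-9))·sin(3w)/(3w); since sin(u)/u → 1, the limit is -1/3.

-1/3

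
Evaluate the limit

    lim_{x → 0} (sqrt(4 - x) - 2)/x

-1/4

A 0/0 form; rationalise with √(4 - x) + √4. This collapses the numerator to -x, leaving -1/(√(4 - x) + √4) → -1/(2√4) = -1/4.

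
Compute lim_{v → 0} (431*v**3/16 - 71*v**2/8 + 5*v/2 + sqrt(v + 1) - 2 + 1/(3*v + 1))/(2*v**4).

Substitution gives 0/0; apply L'Hôpital's rule 4 times.
After differentiating numerator and denominator 4 times the quotient is (1944/(3*v + 1)^5 - 15/(16*(v + 1)^(7/2)))/(48); at v = 0 this is 10363/256.

10363/256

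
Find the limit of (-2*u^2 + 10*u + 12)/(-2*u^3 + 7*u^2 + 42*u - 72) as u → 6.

At u = 6 both the top and bottom vanish — a removable singularity. Factoring out (u - 6) from each leaves (-2*u - 2)/(-2*u^2 - 5*u + 12), which at u = 6 equals 7/45.

7/45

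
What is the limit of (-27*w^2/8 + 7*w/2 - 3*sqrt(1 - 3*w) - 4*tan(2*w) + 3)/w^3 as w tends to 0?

-269/48

Substitution gives 0/0 (the numerator vanishes to order 3).
Expand each term to order w^3: the coefficient of w^3 in -4·tan(2w) is -32/3 and in -3·√(1 - 3w) is 81/16.
Lower-order terms cancel with the polynomial part, so the numerator is (-269/48)·w^3 + o(w^3), and the limit is (-269/48)/(1) = -269/48.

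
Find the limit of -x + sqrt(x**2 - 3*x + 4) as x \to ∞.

-3/2

This has the form ∞ − ∞. Multiply and divide by the conjugate √(x^2 - 3*x + 4) + x.
That gives (-3x + 4) / (√(x^2 - 3*x + 4) + x).
Divide numerator and denominator by x: the limit is -3/(2·1) = -3/2.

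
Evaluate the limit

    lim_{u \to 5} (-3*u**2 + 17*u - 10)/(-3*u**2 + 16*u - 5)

13/14

At u = 5 both the top and bottom vanish — a removable singularity. Factoring out (u - 5) from each leaves (2 - 3*u)/(1 - 3*u), which at u = 5 equals 13/14.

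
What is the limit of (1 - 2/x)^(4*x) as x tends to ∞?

e^(-8)

Write it as [(1 - 2/x)^x]^(4) · (1 - 2/x)^(0). The bracketed term tends to e^(-2) and the second factor to 1, so the limit is e^(-8).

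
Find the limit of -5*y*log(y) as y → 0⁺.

This is a 0·(−∞) form. Rewrite as -5·ln(y) / y^(−1) and apply L'Hôpital:
the derivative quotient is -5·(1/y) / (−1·y^(−2)) = (5/1)·y^1 → 0.

0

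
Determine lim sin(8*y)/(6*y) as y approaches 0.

Substitution gives 0/0.
Write it as (8/6)·sin(8y)/(8y); since sin(u)/u → 1, the limit is 4/3.

4/3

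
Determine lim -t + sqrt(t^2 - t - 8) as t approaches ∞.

An ∞ − ∞ form. Rationalising with the conjugate, the difference becomes (-t - 8) / (√(t^2 - t - 8) + t).
For large t the denominator behaves like 2·t, so the quotient tends to -1/2 = -1/2.

-1/2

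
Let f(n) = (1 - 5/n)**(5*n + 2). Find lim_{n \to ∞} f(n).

e^(-25)

The base → 1 and the exponent → ∞: a 1^∞ form.
Take logarithms: (5n + 2)·ln(1 - 5/n). Since ln(1+u) ~ u for small u, this behaves like (5n)·(-5/n) → -25.
So the limit is e^(-25).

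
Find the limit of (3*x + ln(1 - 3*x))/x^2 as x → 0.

Direct substitution gives 0/0.
Apply L'Hôpital: lim (3 - 3/(1 - 3*x))/(2*x), still 0/0.
After 2 applications of L'Hôpital's rule the quotient is (-9/(1 - 3*x)^2)/(2); substituting x = 0 gives -9/2.

-9/2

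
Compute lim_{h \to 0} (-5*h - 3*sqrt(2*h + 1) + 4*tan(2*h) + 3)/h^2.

3/2

Substitution gives 0/0 (the numerator vanishes to order 2).
Expand each term to order h^2: the coefficient of h^2 in -3·√(1 + 2h) is 3/2 and in 4·tan(2h) is 0.
Lower-order terms cancel with the polynomial part, so the numerator is (3/2)·h^2 + o(h^2), and the limit is (3/2)/(1) = 3/2.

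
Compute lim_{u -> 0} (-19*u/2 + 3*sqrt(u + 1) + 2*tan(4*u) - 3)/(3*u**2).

Substitution gives 0/0 (the numerator vanishes to order 2).
Expand each term to order u^2: the coefficient of u^2 in 2·tan(4u) is 0 and in 3·√(1 + u) is -3/8.
Lower-order terms cancel with the polynomial part, so the numerator is (-3/8)·u^2 + o(u^2), and the limit is (-3/8)/(3) = -1/8.

-1/8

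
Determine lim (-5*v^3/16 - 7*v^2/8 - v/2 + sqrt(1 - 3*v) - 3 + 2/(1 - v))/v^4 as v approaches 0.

Substitution gives 0/0 (the numerator vanishes to order 4).
Expand each term to order v^4: the coefficient of v^4 in √(1 - 3v) is -405/128 and in 2·1/(1 - v) is 2.
Lower-order terms cancel with the polynomial part, so the numerator is (-149/128)·v^4 + o(v^4), and the limit is (-149/128)/(1) = -149/128.

-149/128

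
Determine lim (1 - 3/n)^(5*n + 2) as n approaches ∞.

The base → 1 and the exponent → ∞: a 1^∞ form.
Take logarithms: (5n + 2)·ln(1 - 3/n). Since ln(1+u) ~ u for small u, this behaves like (5n)·(-3/n) → -15.
So the limit is e^(-15).

e^(-15)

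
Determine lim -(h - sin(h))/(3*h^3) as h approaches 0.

Direct substitution gives 0/0.
Apply L'Hôpital: lim (1 - cos(h))/(-9*h^2), still 0/0.
Apply L'Hôpital: lim (sin(h))/(-18*h), still 0/0.
After 3 applications of L'Hôpital's rule the quotient is (cos(h))/(-18); substituting h = 0 gives -1/18.

-1/18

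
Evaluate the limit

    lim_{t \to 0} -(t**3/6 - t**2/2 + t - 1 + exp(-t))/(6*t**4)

Direct substitution gives 0/0.
Apply L'Hôpital: lim (t^2/2 - t + 1 - e^(-t))/(-24*t^3), still 0/0.
Apply L'Hôpital: lim (t - 1 + e^(-t))/(-72*t^2), still 0/0.
Apply L'Hôpital: lim (1 - e^(-t))/(-144*t), still 0/0.
After 4 applications of L'Hôpital's rule the quotient is (e^(-t))/(-144); substituting t = 0 gives -1/144.

-1/144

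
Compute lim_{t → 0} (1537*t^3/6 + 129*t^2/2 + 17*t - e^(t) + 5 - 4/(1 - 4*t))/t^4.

Substitution gives 0/0 (the numerator vanishes to order 4).
Expand each term to order t^4: the coefficient of t^4 in -4·1/(1 - 4t) is -1024 and in −e^(t) is -1/24.
Lower-order terms cancel with the polynomial part, so the numerator is (-24577/24)·t^4 + o(t^4), and the limit is (-24577/24)/(1) = -24577/24.

-24577/24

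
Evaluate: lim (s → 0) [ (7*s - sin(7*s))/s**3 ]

343/6

Direct substitution gives 0/0.
Apply L'Hôpital: lim (7 - 7*cos(7*s))/(3*s^2), still 0/0.
Apply L'Hôpital: lim (49*sin(7*s))/(6*s), still 0/0.
After 3 applications of L'Hôpital's rule the quotient is (343*cos(7*s))/(6); substituting s = 0 gives 343/6.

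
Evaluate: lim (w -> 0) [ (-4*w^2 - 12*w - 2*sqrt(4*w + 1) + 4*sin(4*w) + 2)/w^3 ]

-152/3

Substitution gives 0/0 (the numerator vanishes to order 3).
Expand each term to order w^3: the coefficient of w^3 in 4·sin(4w) is -128/3 and in -2·√(1 + 4w) is -8.
Lower-order terms cancel with the polynomial part, so the numerator is (-152/3)·w^3 + o(w^3), and the limit is (-152/3)/(1) = -152/3.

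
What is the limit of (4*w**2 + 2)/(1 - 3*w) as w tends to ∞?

-∞

The numerator has higher degree (2 > 1); the quotient behaves like (4/(-3))·w^1 for large |w|.
As w → +∞ this diverges to -∞.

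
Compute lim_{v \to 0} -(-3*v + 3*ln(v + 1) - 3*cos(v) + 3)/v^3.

-1

Substitution gives 0/0 (the numerator vanishes to order 3).
Expand each term to order v^3: the coefficient of v^3 in 3·ln(1 + v) is 1 and in -3·cos(v) is 0.
Lower-order terms cancel with the polynomial part, so the numerator is (1)·v^3 + o(v^3), and the limit is (1)/(-1) = -1.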